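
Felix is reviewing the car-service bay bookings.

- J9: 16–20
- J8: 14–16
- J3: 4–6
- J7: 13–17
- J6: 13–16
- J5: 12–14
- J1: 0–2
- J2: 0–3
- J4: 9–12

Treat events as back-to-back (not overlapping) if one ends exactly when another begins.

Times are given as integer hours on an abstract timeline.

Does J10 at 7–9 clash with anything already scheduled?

No — it doesn't clash with anything

J1: ends 2 at or before J10 starts 7 → clear.
J2: ends 3 at or before J10 starts 7 → clear.
J3: ends 6 at or before J10 starts 7 → clear.
J4: starts 9 at or after J10 ends 9 → clear.
J5: starts 12 at or after J10 ends 9 → clear.
J6: starts 13 at or after J10 ends 9 → clear.
J7: starts 13 at or after J10 ends 9 → clear.
J8: starts 14 at or after J10 ends 9 → clear.
J9: starts 16 at or after J10 ends 9 → clear.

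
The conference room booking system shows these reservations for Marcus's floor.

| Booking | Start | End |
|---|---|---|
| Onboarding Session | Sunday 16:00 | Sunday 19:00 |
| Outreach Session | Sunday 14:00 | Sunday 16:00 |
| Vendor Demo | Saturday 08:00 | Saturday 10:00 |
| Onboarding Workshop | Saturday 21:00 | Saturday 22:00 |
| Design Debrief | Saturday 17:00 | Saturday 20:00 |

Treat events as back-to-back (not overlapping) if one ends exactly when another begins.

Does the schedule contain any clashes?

No

Sorted by start: Vendor Demo, Design Debrief, Onboarding Workshop, Outreach Session, Onboarding Session.
Design Debrief starts after Vendor Demo ends, so Vendor Demo has no further overlaps.
Onboarding Workshop starts after Design Debrief ends, so Design Debrief has no further overlaps.
Outreach Session starts after Onboarding Workshop ends, so Onboarding Workshop has no further overlaps.
Onboarding Session starts exactly when Outreach Session ends (back-to-back, no overlap).
Every pair is clear; the schedule has no overlaps.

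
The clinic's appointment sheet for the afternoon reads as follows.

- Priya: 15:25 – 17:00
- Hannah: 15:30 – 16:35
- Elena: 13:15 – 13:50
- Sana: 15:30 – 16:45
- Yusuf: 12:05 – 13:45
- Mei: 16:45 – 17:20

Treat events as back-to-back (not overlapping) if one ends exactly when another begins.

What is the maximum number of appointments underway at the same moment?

3

Sweep the timeline, counting +1 at each start and −1 at each end (ends before starts at a tie):
12:05 start Yusuf → 1
13:15 start Elena → 2
13:45 end Yusuf → 1
13:50 end Elena → 0
15:25 start Priya → 1
15:30 start Hannah → 2
15:30 start Sana → 3
16:35 end Hannah → 2
16:45 end Sana → 1
16:45 start Mei → 2
17:00 end Priya → 1
17:20 end Mei → 0
Peak is 3, at 15:30 (Hannah, Priya, Sana).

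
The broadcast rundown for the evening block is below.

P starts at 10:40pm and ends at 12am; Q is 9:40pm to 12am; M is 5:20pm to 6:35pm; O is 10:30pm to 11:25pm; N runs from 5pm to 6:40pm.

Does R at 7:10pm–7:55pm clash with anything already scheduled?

No — it doesn't clash with anything

N: ends 6:40pm at or before R starts 7:10pm → clear.
M: ends 6:35pm at or before R starts 7:10pm → clear.
Q: starts 9:40pm at or after R ends 7:55pm → clear.
O: starts 10:30pm at or after R ends 7:55pm → clear.
P: starts 10:40pm at or after R ends 7:55pm → clear.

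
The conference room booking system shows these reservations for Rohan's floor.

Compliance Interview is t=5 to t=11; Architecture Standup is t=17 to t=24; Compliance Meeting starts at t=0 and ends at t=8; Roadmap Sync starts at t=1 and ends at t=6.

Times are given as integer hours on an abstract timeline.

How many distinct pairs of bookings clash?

Check each pair: they overlap iff neither finishes before the other starts.
Sorted by start: Compliance Meeting, Roadmap Sync, Compliance Interview, Architecture Standup.
Roadmap Sync starts before Compliance Meeting ends → Compliance Meeting and Roadmap Sync overlap.
Compliance Interview starts before Compliance Meeting ends → Compliance Meeting and Compliance Interview overlap.
Architecture Standup starts after Compliance Meeting ends.
Compliance Interview starts before Roadmap Sync ends → Roadmap Sync and Compliance Interview overlap.
Architecture Standup starts after Roadmap Sync ends.
Architecture Standup starts after Compliance Interview ends.
Overlapping pairs: Compliance Interview & Compliance Meeting, Compliance Interview & Roadmap Sync, Compliance Meeting & Roadmap Sync — 3 in total.

3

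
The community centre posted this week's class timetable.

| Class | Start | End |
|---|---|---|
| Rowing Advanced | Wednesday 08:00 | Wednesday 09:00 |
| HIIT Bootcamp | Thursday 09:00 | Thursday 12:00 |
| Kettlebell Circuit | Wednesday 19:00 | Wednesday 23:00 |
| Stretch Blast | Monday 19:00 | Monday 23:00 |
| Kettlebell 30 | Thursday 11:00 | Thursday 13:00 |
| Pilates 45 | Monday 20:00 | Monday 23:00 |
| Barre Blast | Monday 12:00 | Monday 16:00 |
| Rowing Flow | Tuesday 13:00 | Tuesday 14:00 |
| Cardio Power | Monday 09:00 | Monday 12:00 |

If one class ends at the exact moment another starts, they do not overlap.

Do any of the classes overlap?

Check each pair: they overlap iff neither finishes before the other starts.
Sorted by start: Cardio Power, Barre Blast, Stretch Blast, Pilates 45, Rowing Flow, Rowing Advanced, Kettlebell Circuit, HIIT Bootcamp, Kettlebell 30.
Barre Blast starts exactly when Cardio Power ends (back-to-back, no overlap), so nothing later overlaps Cardio Power either.
Stretch Blast starts after Barre Blast ends, so nothing later overlaps Barre Blast either.
Pilates 45 starts before Stretch Blast ends → Stretch Blast and Pilates 45 overlap.
That's a conflict, so the schedule is not conflict-free.

Yes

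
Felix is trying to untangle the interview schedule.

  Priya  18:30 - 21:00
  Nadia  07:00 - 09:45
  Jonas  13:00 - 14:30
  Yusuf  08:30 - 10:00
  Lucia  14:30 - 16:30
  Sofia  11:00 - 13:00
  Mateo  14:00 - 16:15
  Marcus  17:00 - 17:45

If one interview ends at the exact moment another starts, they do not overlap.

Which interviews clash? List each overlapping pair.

Sorted by start: Nadia, Yusuf, Sofia, Jonas, Mateo, Lucia, Marcus, Priya.
Yusuf starts before Nadia ends → Nadia and Yusuf overlap.
Sofia starts after Nadia ends, so Nadia has no further overlaps.
Sofia starts after Yusuf ends, so Yusuf has no further overlaps.
Jonas starts exactly when Sofia ends (back-to-back, no overlap), so Sofia has no further overlaps.
Mateo starts before Jonas ends → Jonas and Mateo overlap.
Lucia starts exactly when Jonas ends (back-to-back, no overlap), so Jonas has no further overlaps.
Lucia starts before Mateo ends → Mateo and Lucia overlap.
Marcus starts after Mateo ends, so Mateo has no further overlaps.
Marcus starts after Lucia ends, so Lucia has no further overlaps.
Priya starts after Marcus ends.

Jonas & Mateo, Lucia & Mateo, Nadia & Yusuf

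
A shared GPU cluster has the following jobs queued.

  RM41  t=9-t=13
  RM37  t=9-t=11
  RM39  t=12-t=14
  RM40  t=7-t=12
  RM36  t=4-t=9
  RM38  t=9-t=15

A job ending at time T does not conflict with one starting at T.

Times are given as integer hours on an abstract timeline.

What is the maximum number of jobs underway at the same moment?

4

Walk through starts and ends in time order (an end at T is processed before a start at T):
t=4 start RM36 → 1
t=7 start RM40 → 2
t=9 end RM36 → 1
t=9 start RM37 → 2
t=9 start RM38 → 3
t=9 start RM41 → 4
t=11 end RM37 → 3
t=12 end RM40 → 2
t=12 start RM39 → 3
t=13 end RM41 → 2
t=14 end RM39 → 1
t=15 end RM38 → 0
Peak is 4, at t=9 (RM37, RM38, RM40, RM41).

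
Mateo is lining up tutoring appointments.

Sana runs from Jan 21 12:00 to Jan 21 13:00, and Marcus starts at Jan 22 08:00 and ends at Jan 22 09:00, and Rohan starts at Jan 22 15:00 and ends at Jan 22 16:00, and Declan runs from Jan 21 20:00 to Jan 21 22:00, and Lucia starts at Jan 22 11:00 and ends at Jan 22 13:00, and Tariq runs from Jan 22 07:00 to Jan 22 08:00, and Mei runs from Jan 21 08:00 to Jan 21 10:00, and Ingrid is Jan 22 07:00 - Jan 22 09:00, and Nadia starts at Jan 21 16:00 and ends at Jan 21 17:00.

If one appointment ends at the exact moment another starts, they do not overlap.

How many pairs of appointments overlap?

2

Check each pair: they overlap iff neither finishes before the other starts.
Sorted by start: Mei, Sana, Nadia, Declan, Tariq, Ingrid, Marcus, Lucia, Rohan.
Sana starts after Mei ends, so Mei has no further overlaps.
Nadia starts after Sana ends, so Sana has no further overlaps.
Declan starts after Nadia ends, so Nadia has no further overlaps.
Tariq starts after Declan ends, so Declan has no further overlaps.
Ingrid starts before Tariq ends → Tariq and Ingrid overlap.
Marcus starts exactly when Tariq ends (back-to-back, no overlap), so Tariq has no further overlaps.
Marcus starts before Ingrid ends → Ingrid and Marcus overlap.
Lucia starts after Ingrid ends, so Ingrid has no further overlaps.
Lucia starts after Marcus ends, so Marcus has no further overlaps.
Rohan starts after Lucia ends.
Overlapping pairs: Ingrid & Marcus, Ingrid & Tariq — 2 in total.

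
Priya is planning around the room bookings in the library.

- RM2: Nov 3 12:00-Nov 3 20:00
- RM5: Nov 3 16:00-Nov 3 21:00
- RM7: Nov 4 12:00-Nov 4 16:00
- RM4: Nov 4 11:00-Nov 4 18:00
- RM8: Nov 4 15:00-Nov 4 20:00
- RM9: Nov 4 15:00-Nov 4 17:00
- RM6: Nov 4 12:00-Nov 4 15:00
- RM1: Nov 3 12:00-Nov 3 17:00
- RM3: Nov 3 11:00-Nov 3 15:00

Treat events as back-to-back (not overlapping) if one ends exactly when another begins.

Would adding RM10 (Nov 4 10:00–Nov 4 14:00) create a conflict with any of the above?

Yes — it overlaps RM4, RM6, RM7

RM3: ends Nov 3 15:00 at or before RM10 starts Nov 4 10:00 → clear.
RM1: ends Nov 3 17:00 at or before RM10 starts Nov 4 10:00 → clear.
RM2: ends Nov 3 20:00 at or before RM10 starts Nov 4 10:00 → clear.
RM5: ends Nov 3 21:00 at or before RM10 starts Nov 4 10:00 → clear.
RM4: starts Nov 4 11:00 before RM10 ends Nov 4 14:00, and ends Nov 4 18:00 after RM10 starts Nov 4 10:00 → overlap.
RM6: starts Nov 4 12:00 before RM10 ends Nov 4 14:00, and ends Nov 4 15:00 after RM10 starts Nov 4 10:00 → overlap.
RM7: starts Nov 4 12:00 before RM10 ends Nov 4 14:00, and ends Nov 4 16:00 after RM10 starts Nov 4 10:00 → overlap.
RM8: starts Nov 4 15:00 at or after RM10 ends Nov 4 14:00 → clear.
RM9: starts Nov 4 15:00 at or after RM10 ends Nov 4 14:00 → clear.
RM10 overlaps RM4, RM6, RM7.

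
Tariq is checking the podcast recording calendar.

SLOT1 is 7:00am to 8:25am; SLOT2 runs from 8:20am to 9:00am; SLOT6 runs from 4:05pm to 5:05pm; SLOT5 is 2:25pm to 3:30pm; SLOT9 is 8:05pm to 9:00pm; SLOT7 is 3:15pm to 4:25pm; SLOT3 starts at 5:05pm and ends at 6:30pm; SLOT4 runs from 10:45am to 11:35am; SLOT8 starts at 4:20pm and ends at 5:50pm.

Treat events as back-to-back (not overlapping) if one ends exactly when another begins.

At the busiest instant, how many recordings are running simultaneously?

3

Walk through starts and ends in time order (an end at T is processed before a start at T):
7:00am start SLOT1 → 1
8:20am start SLOT2 → 2
8:25am end SLOT1 → 1
9:00am end SLOT2 → 0
10:45am start SLOT4 → 1
11:35am end SLOT4 → 0
2:25pm start SLOT5 → 1
3:15pm start SLOT7 → 2
3:30pm end SLOT5 → 1
4:05pm start SLOT6 → 2
4:20pm start SLOT8 → 3
4:25pm end SLOT7 → 2
5:05pm end SLOT6 → 1
5:05pm start SLOT3 → 2
5:50pm end SLOT8 → 1
6:30pm end SLOT3 → 0
8:05pm start SLOT9 → 1
9:00pm end SLOT9 → 0
Peak is 3, at 4:20pm (SLOT6, SLOT7, SLOT8).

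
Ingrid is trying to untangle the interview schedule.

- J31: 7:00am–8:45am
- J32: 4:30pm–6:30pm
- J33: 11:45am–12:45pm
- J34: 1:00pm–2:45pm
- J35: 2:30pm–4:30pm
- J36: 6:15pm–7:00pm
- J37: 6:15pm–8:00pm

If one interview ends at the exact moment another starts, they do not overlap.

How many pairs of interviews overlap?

Sorted by start: J31, J33, J34, J35, J32, J36, J37.
J33 starts after J31 ends, so nothing later overlaps J31 either.
J34 starts after J33 ends, so nothing later overlaps J33 either.
J35 starts before J34 ends → J34 and J35 overlap.
J32 starts after J34 ends, so nothing later overlaps J34 either.
J32 starts exactly when J35 ends (back-to-back, no overlap), so nothing later overlaps J35 either.
J36 starts before J32 ends → J32 and J36 overlap.
J37 starts before J32 ends → J32 and J37 overlap.
J37 starts before J36 ends → J36 and J37 overlap.
Overlapping pairs: J32 & J36, J32 & J37, J34 & J35, J36 & J37 — 4 in total.

4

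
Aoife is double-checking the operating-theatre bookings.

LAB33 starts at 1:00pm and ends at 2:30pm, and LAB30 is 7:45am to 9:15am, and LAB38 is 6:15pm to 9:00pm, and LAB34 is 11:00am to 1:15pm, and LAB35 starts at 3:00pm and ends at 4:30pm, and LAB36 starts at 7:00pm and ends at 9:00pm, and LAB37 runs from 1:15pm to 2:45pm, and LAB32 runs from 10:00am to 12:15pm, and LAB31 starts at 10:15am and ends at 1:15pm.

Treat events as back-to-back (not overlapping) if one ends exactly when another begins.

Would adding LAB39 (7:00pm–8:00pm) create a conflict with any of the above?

LAB30: ends 9:15am at or before LAB39 starts 7:00pm → clear.
LAB32: ends 12:15pm at or before LAB39 starts 7:00pm → clear.
LAB31: ends 1:15pm at or before LAB39 starts 7:00pm → clear.
LAB34: ends 1:15pm at or before LAB39 starts 7:00pm → clear.
LAB33: ends 2:30pm at or before LAB39 starts 7:00pm → clear.
LAB37: ends 2:45pm at or before LAB39 starts 7:00pm → clear.
LAB35: ends 4:30pm at or before LAB39 starts 7:00pm → clear.
LAB38: starts 6:15pm before LAB39 ends 8:00pm, and ends 9:00pm after LAB39 starts 7:00pm → overlap.
LAB36: starts 7:00pm before LAB39 ends 8:00pm, and ends 9:00pm after LAB39 starts 7:00pm → overlap.
LAB39 overlaps LAB36, LAB38.

Yes — it overlaps LAB36, LAB38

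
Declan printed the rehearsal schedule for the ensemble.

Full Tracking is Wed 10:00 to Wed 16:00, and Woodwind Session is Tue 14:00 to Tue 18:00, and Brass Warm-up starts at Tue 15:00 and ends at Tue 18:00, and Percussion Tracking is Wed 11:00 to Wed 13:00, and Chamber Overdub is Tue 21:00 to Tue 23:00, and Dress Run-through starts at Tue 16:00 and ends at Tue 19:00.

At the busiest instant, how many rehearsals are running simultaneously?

3

Walk through starts and ends in time order (an end at T is processed before a start at T):
Tue 14:00 start Woodwind Session → 1
Tue 15:00 start Brass Warm-up → 2
Tue 16:00 start Dress Run-through → 3
Tue 18:00 end Brass Warm-up → 2
Tue 18:00 end Woodwind Session → 1
Tue 19:00 end Dress Run-through → 0
Tue 21:00 start Chamber Overdub → 1
Tue 23:00 end Chamber Overdub → 0
Wed 10:00 start Full Tracking → 1
Wed 11:00 start Percussion Tracking → 2
Wed 13:00 end Percussion Tracking → 1
Wed 16:00 end Full Tracking → 0
Peak is 3, at Tue 16:00 (Brass Warm-up, Dress Run-through, Woodwind Session).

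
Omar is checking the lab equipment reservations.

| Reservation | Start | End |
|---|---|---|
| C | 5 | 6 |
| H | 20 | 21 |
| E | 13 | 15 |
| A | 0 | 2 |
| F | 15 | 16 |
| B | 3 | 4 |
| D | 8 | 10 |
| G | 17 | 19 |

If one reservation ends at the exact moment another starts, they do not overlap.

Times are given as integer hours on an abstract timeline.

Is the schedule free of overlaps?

Yes

Sorted by start: A, B, C, D, E, F, G, H.
B starts after A ends, so A has no further overlaps.
C starts after B ends, so B has no further overlaps.
D starts after C ends, so C has no further overlaps.
E starts after D ends, so D has no further overlaps.
F starts exactly when E ends (back-to-back, no overlap), so E has no further overlaps.
G starts after F ends, so F has no further overlaps.
H starts after G ends.
Every pair is clear; the schedule has no overlaps.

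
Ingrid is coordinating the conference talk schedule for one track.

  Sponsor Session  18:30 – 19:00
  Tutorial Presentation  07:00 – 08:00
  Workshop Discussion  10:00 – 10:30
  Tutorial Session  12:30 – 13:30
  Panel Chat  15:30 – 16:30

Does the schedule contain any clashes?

No

Sorted by start: Tutorial Presentation, Workshop Discussion, Tutorial Session, Panel Chat, Sponsor Session.
Workshop Discussion starts after Tutorial Presentation ends; Tutorial Presentation is clear from here.
Tutorial Session starts after Workshop Discussion ends; Workshop Discussion is clear from here.
Panel Chat starts after Tutorial Session ends; Tutorial Session is clear from here.
Sponsor Session starts after Panel Chat ends.
Every pair is clear; the schedule has no overlaps.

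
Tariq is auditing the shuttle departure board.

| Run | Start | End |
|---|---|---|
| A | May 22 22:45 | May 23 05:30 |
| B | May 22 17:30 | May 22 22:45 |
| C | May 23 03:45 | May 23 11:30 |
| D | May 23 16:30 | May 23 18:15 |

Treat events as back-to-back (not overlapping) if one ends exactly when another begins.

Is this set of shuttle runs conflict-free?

Sorted by start: B, A, C, D.
A starts exactly when B ends (back-to-back, no overlap), so nothing later overlaps B either.
C starts before A ends → A and C overlap.
That's a conflict, so the schedule is not conflict-free.

No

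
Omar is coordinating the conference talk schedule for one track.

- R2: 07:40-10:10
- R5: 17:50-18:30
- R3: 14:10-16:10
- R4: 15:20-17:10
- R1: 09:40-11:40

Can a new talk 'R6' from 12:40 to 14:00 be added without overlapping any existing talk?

Yes — the slot is free

R2: ends 10:10 at or before R6 starts 12:40 → clear.
R1: ends 11:40 at or before R6 starts 12:40 → clear.
R3: starts 14:10 at or after R6 ends 14:00 → clear.
R4: starts 15:20 at or after R6 ends 14:00 → clear.
R5: starts 17:50 at or after R6 ends 14:00 → clear.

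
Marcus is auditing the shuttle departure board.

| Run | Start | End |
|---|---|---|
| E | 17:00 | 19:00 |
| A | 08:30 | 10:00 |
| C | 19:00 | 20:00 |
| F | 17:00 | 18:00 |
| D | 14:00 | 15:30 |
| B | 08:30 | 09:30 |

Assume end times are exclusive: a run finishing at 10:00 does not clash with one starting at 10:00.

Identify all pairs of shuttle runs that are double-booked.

A & B, E & F

Two intervals overlap when each starts before the other ends.
Sorted by start: A, B, D, E, F, C.
B starts before A ends → A and B overlap.
D starts after A ends — done with A.
D starts after B ends — done with B.
E starts after D ends — done with D.
F starts before E ends → E and F overlap.
C starts exactly when E ends (back-to-back, no overlap).
C starts after F ends.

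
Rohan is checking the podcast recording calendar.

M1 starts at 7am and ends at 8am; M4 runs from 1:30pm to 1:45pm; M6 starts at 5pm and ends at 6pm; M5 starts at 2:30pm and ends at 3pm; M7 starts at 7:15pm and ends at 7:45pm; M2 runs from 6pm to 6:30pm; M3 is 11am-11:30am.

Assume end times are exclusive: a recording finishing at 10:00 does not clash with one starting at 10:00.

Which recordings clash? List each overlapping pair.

none

Check each pair: they overlap iff neither finishes before the other starts.
Sorted by start: M1, M3, M4, M5, M6, M2, M7.
M3 starts after M1 ends, so nothing later overlaps M1 either.
M4 starts after M3 ends, so nothing later overlaps M3 either.
M5 starts after M4 ends, so nothing later overlaps M4 either.
M6 starts after M5 ends, so nothing later overlaps M5 either.
M2 starts exactly when M6 ends (back-to-back, no overlap), so nothing later overlaps M6 either.
M7 starts after M2 ends.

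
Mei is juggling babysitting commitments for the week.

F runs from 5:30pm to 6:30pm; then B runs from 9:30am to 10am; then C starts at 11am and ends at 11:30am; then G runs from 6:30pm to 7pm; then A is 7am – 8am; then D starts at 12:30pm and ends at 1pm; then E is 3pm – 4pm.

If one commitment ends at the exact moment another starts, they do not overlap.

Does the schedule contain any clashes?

Sorted by start: A, B, C, D, E, F, G.
B starts after A ends; A is clear from here.
C starts after B ends; B is clear from here.
D starts after C ends; C is clear from here.
E starts after D ends; D is clear from here.
F starts after E ends; E is clear from here.
G starts exactly when F ends (back-to-back, no overlap).
Every pair is clear; the schedule has no overlaps.

No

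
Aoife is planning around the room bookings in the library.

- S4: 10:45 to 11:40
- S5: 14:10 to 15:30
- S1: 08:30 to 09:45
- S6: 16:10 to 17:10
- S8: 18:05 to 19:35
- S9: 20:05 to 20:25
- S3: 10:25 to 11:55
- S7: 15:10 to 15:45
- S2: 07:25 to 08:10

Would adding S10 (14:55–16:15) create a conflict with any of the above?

Yes — it overlaps S5, S6, S7

S2: ends 08:10 at or before S10 starts 14:55 → clear.
S1: ends 09:45 at or before S10 starts 14:55 → clear.
S3: ends 11:55 at or before S10 starts 14:55 → clear.
S4: ends 11:40 at or before S10 starts 14:55 → clear.
S5: starts 14:10 before S10 ends 16:15, and ends 15:30 after S10 starts 14:55 → overlap.
S7: starts 15:10 before S10 ends 16:15, and ends 15:45 after S10 starts 14:55 → overlap.
S6: starts 16:10 before S10 ends 16:15, and ends 17:10 after S10 starts 14:55 → overlap.
S8: starts 18:05 at or after S10 ends 16:15 → clear.
S9: starts 20:05 at or after S10 ends 16:15 → clear.
S10 overlaps S5, S6, S7.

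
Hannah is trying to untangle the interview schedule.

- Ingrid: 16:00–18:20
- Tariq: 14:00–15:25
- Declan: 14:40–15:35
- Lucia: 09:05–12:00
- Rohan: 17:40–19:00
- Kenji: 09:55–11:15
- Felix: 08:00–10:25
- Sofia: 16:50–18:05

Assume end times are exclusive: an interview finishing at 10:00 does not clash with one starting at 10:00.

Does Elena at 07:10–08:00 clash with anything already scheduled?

No — it doesn't clash with anything

Felix: starts 08:00 at or after Elena ends 08:00 → clear.
Lucia: starts 09:05 at or after Elena ends 08:00 → clear.
Kenji: starts 09:55 at or after Elena ends 08:00 → clear.
Tariq: starts 14:00 at or after Elena ends 08:00 → clear.
Declan: starts 14:40 at or after Elena ends 08:00 → clear.
Ingrid: starts 16:00 at or after Elena ends 08:00 → clear.
Sofia: starts 16:50 at or after Elena ends 08:00 → clear.
Rohan: starts 17:40 at or after Elena ends 08:00 → clear.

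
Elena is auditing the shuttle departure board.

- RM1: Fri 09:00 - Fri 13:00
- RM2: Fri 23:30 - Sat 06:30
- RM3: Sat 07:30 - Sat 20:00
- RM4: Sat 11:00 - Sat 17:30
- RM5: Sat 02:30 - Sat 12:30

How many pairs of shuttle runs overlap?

Sorted by start: RM1, RM2, RM5, RM3, RM4.
RM2 starts after RM1 ends — done with RM1.
RM5 starts before RM2 ends → RM2 and RM5 overlap.
RM3 starts after RM2 ends — done with RM2.
RM3 starts before RM5 ends → RM5 and RM3 overlap.
RM4 starts before RM5 ends → RM5 and RM4 overlap.
RM4 starts before RM3 ends → RM3 and RM4 overlap.
Overlapping pairs: RM2 & RM5, RM3 & RM4, RM3 & RM5, RM4 & RM5 — 4 in total.

4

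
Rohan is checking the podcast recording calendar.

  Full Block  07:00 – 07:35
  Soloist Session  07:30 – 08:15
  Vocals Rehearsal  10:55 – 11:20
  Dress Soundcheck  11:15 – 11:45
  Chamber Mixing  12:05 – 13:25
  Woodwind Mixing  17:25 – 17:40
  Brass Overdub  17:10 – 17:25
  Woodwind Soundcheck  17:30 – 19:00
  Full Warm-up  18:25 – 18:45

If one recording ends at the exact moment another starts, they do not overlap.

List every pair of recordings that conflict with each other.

Check each pair: they overlap iff neither finishes before the other starts.
Sorted by start: Full Block, Soloist Session, Vocals Rehearsal, Dress Soundcheck, Chamber Mixing, Brass Overdub, Woodwind Mixing, Woodwind Soundcheck, Full Warm-up.
Soloist Session starts before Full Block ends → Full Block and Soloist Session overlap.
Vocals Rehearsal starts after Full Block ends, so nothing later overlaps Full Block either.
Vocals Rehearsal starts after Soloist Session ends, so nothing later overlaps Soloist Session either.
Dress Soundcheck starts before Vocals Rehearsal ends → Vocals Rehearsal and Dress Soundcheck overlap.
Chamber Mixing starts after Vocals Rehearsal ends, so nothing later overlaps Vocals Rehearsal either.
Chamber Mixing starts after Dress Soundcheck ends, so nothing later overlaps Dress Soundcheck either.
Brass Overdub starts after Chamber Mixing ends, so nothing later overlaps Chamber Mixing either.
Woodwind Mixing starts exactly when Brass Overdub ends (back-to-back, no overlap), so nothing later overlaps Brass Overdub either.
Woodwind Soundcheck starts before Woodwind Mixing ends → Woodwind Mixing and Woodwind Soundcheck overlap.
Full Warm-up starts after Woodwind Mixing ends.
Full Warm-up starts before Woodwind Soundcheck ends → Woodwind Soundcheck and Full Warm-up overlap.

Dress Soundcheck & Vocals Rehearsal, Full Block & Soloist Session, Full Warm-up & Woodwind Soundcheck, Woodwind Mixing & Woodwind Soundcheck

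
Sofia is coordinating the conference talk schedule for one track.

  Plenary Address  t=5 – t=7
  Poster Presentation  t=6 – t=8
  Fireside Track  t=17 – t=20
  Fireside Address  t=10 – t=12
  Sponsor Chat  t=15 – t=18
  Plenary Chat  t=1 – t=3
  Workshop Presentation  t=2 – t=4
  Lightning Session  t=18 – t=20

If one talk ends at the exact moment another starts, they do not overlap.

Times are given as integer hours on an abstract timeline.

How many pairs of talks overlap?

Check each pair: they overlap iff neither finishes before the other starts.
Sorted by start: Plenary Chat, Workshop Presentation, Plenary Address, Poster Presentation, Fireside Address, Sponsor Chat, Fireside Track, Lightning Session.
Workshop Presentation starts before Plenary Chat ends → Plenary Chat and Workshop Presentation overlap.
Plenary Address starts after Plenary Chat ends, so Plenary Chat has no further overlaps.
Plenary Address starts after Workshop Presentation ends, so Workshop Presentation has no further overlaps.
Poster Presentation starts before Plenary Address ends → Plenary Address and Poster Presentation overlap.
Fireside Address starts after Plenary Address ends, so Plenary Address has no further overlaps.
Fireside Address starts after Poster Presentation ends, so Poster Presentation has no further overlaps.
Sponsor Chat starts after Fireside Address ends, so Fireside Address has no further overlaps.
Fireside Track starts before Sponsor Chat ends → Sponsor Chat and Fireside Track overlap.
Lightning Session starts exactly when Sponsor Chat ends (back-to-back, no overlap).
Lightning Session starts before Fireside Track ends → Fireside Track and Lightning Session overlap.
Overlapping pairs: Fireside Track & Lightning Session, Fireside Track & Sponsor Chat, Plenary Address & Poster Presentation, Plenary Chat & Workshop Presentation — 4 in total.

4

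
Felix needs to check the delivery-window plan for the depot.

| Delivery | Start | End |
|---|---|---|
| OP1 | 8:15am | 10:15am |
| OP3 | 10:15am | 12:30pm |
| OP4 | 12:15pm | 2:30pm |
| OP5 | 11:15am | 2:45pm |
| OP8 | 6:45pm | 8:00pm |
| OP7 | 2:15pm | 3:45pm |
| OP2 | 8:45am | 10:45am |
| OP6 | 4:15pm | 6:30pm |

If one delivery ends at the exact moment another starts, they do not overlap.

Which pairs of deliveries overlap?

Two intervals overlap when each starts before the other ends.
Sorted by start: OP1, OP2, OP3, OP5, OP4, OP7, OP6, OP8.
OP2 starts before OP1 ends → OP1 and OP2 overlap.
OP3 starts exactly when OP1 ends (back-to-back, no overlap), so OP1 has no further overlaps.
OP3 starts before OP2 ends → OP2 and OP3 overlap.
OP5 starts after OP2 ends, so OP2 has no further overlaps.
OP5 starts before OP3 ends → OP3 and OP5 overlap.
OP4 starts before OP3 ends → OP3 and OP4 overlap.
OP7 starts after OP3 ends, so OP3 has no further overlaps.
OP4 starts before OP5 ends → OP5 and OP4 overlap.
OP7 starts before OP5 ends → OP5 and OP7 overlap.
OP6 starts after OP5 ends, so OP5 has no further overlaps.
OP7 starts before OP4 ends → OP4 and OP7 overlap.
OP6 starts after OP4 ends, so OP4 has no further overlaps.
OP6 starts after OP7 ends, so OP7 has no further overlaps.
OP8 starts after OP6 ends.

OP1 & OP2, OP2 & OP3, OP3 & OP4, OP3 & OP5, OP4 & OP5, OP4 & OP7, OP5 & OP7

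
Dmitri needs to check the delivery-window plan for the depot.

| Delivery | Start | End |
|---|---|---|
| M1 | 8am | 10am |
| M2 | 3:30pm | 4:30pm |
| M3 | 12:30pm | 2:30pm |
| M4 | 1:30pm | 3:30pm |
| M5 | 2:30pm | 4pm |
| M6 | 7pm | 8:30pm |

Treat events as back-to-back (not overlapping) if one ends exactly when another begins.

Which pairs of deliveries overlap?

Check each pair: they overlap iff neither finishes before the other starts.
Sorted by start: M1, M3, M4, M5, M2, M6.
M3 starts after M1 ends — done with M1.
M4 starts before M3 ends → M3 and M4 overlap.
M5 starts exactly when M3 ends (back-to-back, no overlap) — done with M3.
M5 starts before M4 ends → M4 and M5 overlap.
M2 starts exactly when M4 ends (back-to-back, no overlap) — done with M4.
M2 starts before M5 ends → M5 and M2 overlap.
M6 starts after M5 ends.
M6 starts after M2 ends.

M2 & M5, M3 & M4, M4 & M5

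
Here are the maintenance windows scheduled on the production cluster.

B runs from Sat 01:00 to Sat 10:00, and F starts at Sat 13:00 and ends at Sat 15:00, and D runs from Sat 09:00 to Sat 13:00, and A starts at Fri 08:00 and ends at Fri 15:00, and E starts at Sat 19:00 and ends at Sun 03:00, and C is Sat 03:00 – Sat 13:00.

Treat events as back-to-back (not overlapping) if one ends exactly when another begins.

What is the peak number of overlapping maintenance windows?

3

Walk through starts and ends in time order (an end at T is processed before a start at T):
Fri 08:00 start A → 1
Fri 15:00 end A → 0
Sat 01:00 start B → 1
Sat 03:00 start C → 2
Sat 09:00 start D → 3
Sat 10:00 end B → 2
Sat 13:00 end C → 1
Sat 13:00 end D → 0
Sat 13:00 start F → 1
Sat 15:00 end F → 0
Sat 19:00 start E → 1
Sun 03:00 end E → 0
Peak is 3, at Sat 09:00 (B, C, D).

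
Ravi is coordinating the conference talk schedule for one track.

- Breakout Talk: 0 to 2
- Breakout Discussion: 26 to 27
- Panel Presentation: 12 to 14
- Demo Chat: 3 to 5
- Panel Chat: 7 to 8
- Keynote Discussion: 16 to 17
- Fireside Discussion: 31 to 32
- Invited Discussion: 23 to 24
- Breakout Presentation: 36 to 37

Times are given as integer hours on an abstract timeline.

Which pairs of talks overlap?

no conflicts

Sorted by start: Breakout Talk, Demo Chat, Panel Chat, Panel Presentation, Keynote Discussion, Invited Discussion, Breakout Discussion, Fireside Discussion, Breakout Presentation.
Demo Chat starts after Breakout Talk ends, so nothing later overlaps Breakout Talk either.
Panel Chat starts after Demo Chat ends, so nothing later overlaps Demo Chat either.
Panel Presentation starts after Panel Chat ends, so nothing later overlaps Panel Chat either.
Keynote Discussion starts after Panel Presentation ends, so nothing later overlaps Panel Presentation either.
Invited Discussion starts after Keynote Discussion ends, so nothing later overlaps Keynote Discussion either.
Breakout Discussion starts after Invited Discussion ends, so nothing later overlaps Invited Discussion either.
Fireside Discussion starts after Breakout Discussion ends, so nothing later overlaps Breakout Discussion either.
Breakout Presentation starts after Fireside Discussion ends.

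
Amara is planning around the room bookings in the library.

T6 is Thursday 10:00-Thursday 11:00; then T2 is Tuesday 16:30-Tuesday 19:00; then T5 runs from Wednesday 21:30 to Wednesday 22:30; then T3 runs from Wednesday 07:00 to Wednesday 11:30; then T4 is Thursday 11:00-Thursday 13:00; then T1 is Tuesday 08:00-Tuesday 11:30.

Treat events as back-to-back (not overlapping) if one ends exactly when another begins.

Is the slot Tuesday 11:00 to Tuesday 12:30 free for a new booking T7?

T1: starts Tuesday 08:00 before T7 ends Tuesday 12:30, and ends Tuesday 11:30 after T7 starts Tuesday 11:00 → overlap.
T2: starts Tuesday 16:30 at or after T7 ends Tuesday 12:30 → clear.
T3: starts Wednesday 07:00 at or after T7 ends Tuesday 12:30 → clear.
T5: starts Wednesday 21:30 at or after T7 ends Tuesday 12:30 → clear.
T6: starts Thursday 10:00 at or after T7 ends Tuesday 12:30 → clear.
T4: starts Thursday 11:00 at or after T7 ends Tuesday 12:30 → clear.
T7 overlaps T1.

No — it overlaps T1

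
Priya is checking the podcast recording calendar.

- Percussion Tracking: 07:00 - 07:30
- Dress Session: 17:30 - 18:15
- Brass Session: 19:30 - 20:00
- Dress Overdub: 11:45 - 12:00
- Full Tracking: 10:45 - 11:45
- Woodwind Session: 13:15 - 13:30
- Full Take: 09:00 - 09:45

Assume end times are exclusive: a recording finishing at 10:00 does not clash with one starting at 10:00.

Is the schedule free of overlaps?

Yes

Sorted by start: Percussion Tracking, Full Take, Full Tracking, Dress Overdub, Woodwind Session, Dress Session, Brass Session.
Full Take starts after Percussion Tracking ends, so nothing later overlaps Percussion Tracking either.
Full Tracking starts after Full Take ends, so nothing later overlaps Full Take either.
Dress Overdub starts exactly when Full Tracking ends (back-to-back, no overlap), so nothing later overlaps Full Tracking either.
Woodwind Session starts after Dress Overdub ends, so nothing later overlaps Dress Overdub either.
Dress Session starts after Woodwind Session ends, so nothing later overlaps Woodwind Session either.
Brass Session starts after Dress Session ends.
Every pair is clear; the schedule has no overlaps.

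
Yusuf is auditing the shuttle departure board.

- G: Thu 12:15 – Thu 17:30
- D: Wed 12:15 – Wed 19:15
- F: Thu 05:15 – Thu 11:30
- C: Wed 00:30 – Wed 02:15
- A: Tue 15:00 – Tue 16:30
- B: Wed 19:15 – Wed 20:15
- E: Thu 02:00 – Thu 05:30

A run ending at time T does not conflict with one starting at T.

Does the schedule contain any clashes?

Yes

Sorted by start: A, C, D, B, E, F, G.
C starts after A ends, so A has no further overlaps.
D starts after C ends, so C has no further overlaps.
B starts exactly when D ends (back-to-back, no overlap), so D has no further overlaps.
E starts after B ends, so B has no further overlaps.
F starts before E ends → E and F overlap.
That's a conflict, so the schedule is not conflict-free.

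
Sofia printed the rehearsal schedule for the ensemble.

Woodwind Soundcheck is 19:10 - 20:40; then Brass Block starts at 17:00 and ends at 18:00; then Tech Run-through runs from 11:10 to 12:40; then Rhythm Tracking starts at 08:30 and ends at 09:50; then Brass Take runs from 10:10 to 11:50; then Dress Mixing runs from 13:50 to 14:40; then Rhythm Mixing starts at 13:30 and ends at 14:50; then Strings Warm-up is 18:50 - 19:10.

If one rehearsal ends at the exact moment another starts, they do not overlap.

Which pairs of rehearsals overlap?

Brass Take & Tech Run-through, Dress Mixing & Rhythm Mixing

Two intervals overlap when each starts before the other ends.
Sorted by start: Rhythm Tracking, Brass Take, Tech Run-through, Rhythm Mixing, Dress Mixing, Brass Block, Strings Warm-up, Woodwind Soundcheck.
Brass Take starts after Rhythm Tracking ends, so Rhythm Tracking has no further overlaps.
Tech Run-through starts before Brass Take ends → Brass Take and Tech Run-through overlap.
Rhythm Mixing starts after Brass Take ends, so Brass Take has no further overlaps.
Rhythm Mixing starts after Tech Run-through ends, so Tech Run-through has no further overlaps.
Dress Mixing starts before Rhythm Mixing ends → Rhythm Mixing and Dress Mixing overlap.
Brass Block starts after Rhythm Mixing ends, so Rhythm Mixing has no further overlaps.
Brass Block starts after Dress Mixing ends, so Dress Mixing has no further overlaps.
Strings Warm-up starts after Brass Block ends, so Brass Block has no further overlaps.
Woodwind Soundcheck starts exactly when Strings Warm-up ends (back-to-back, no overlap).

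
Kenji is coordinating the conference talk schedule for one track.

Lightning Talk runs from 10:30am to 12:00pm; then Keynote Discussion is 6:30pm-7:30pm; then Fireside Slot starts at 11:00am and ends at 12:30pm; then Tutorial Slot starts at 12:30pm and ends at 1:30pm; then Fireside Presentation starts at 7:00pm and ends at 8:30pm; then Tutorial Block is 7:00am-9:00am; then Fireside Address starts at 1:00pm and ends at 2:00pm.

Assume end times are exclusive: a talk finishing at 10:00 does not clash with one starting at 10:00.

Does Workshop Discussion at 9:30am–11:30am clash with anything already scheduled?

Yes — it overlaps Fireside Slot, Lightning Talk

Tutorial Block: ends 9:00am at or before Workshop Discussion starts 9:30am → clear.
Lightning Talk: starts 10:30am before Workshop Discussion ends 11:30am, and ends 12:00pm after Workshop Discussion starts 9:30am → overlap.
Fireside Slot: starts 11:00am before Workshop Discussion ends 11:30am, and ends 12:30pm after Workshop Discussion starts 9:30am → overlap.
Tutorial Slot: starts 12:30pm at or after Workshop Discussion ends 11:30am → clear.
Fireside Address: starts 1:00pm at or after Workshop Discussion ends 11:30am → clear.
Keynote Discussion: starts 6:30pm at or after Workshop Discussion ends 11:30am → clear.
Fireside Presentation: starts 7:00pm at or after Workshop Discussion ends 11:30am → clear.
Workshop Discussion overlaps Lightning Talk, Fireside Slot.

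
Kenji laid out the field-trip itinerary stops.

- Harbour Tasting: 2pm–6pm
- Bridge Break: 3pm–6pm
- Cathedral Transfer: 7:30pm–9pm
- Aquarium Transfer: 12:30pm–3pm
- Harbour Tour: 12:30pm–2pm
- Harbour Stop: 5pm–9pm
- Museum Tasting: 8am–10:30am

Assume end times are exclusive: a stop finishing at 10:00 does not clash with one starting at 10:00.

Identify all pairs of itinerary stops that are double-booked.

Aquarium Transfer & Harbour Tasting, Aquarium Transfer & Harbour Tour, Bridge Break & Harbour Stop, Bridge Break & Harbour Tasting, Cathedral Transfer & Harbour Stop, Harbour Stop & Harbour Tasting

Two intervals overlap when each starts before the other ends.
Sorted by start: Museum Tasting, Harbour Tour, Aquarium Transfer, Harbour Tasting, Bridge Break, Harbour Stop, Cathedral Transfer.
Harbour Tour starts after Museum Tasting ends, so nothing later overlaps Museum Tasting either.
Aquarium Transfer starts before Harbour Tour ends → Harbour Tour and Aquarium Transfer overlap.
Harbour Tasting starts exactly when Harbour Tour ends (back-to-back, no overlap), so nothing later overlaps Harbour Tour either.
Harbour Tasting starts before Aquarium Transfer ends → Aquarium Transfer and Harbour Tasting overlap.
Bridge Break starts exactly when Aquarium Transfer ends (back-to-back, no overlap), so nothing later overlaps Aquarium Transfer either.
Bridge Break starts before Harbour Tasting ends → Harbour Tasting and Bridge Break overlap.
Harbour Stop starts before Harbour Tasting ends → Harbour Tasting and Harbour Stop overlap.
Cathedral Transfer starts after Harbour Tasting ends.
Harbour Stop starts before Bridge Break ends → Bridge Break and Harbour Stop overlap.
Cathedral Transfer starts after Bridge Break ends.
Cathedral Transfer starts before Harbour Stop ends → Harbour Stop and Cathedral Transfer overlap.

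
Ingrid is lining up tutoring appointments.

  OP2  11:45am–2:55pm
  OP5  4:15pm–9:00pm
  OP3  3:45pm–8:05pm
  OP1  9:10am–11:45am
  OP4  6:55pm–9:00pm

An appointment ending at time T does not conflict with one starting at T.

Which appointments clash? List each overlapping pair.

OP3 & OP4, OP3 & OP5, OP4 & OP5

Sorted by start: OP1, OP2, OP3, OP5, OP4.
OP2 starts exactly when OP1 ends (back-to-back, no overlap); OP1 is clear from here.
OP3 starts after OP2 ends; OP2 is clear from here.
OP5 starts before OP3 ends → OP3 and OP5 overlap.
OP4 starts before OP3 ends → OP3 and OP4 overlap.
OP4 starts before OP5 ends → OP5 and OP4 overlap.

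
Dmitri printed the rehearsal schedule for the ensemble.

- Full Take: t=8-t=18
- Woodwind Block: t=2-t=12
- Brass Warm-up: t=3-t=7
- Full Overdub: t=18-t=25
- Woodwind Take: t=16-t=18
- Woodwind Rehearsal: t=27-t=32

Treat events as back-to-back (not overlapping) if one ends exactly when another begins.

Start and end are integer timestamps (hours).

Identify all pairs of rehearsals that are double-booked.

Sorted by start: Woodwind Block, Brass Warm-up, Full Take, Woodwind Take, Full Overdub, Woodwind Rehearsal.
Brass Warm-up starts before Woodwind Block ends → Woodwind Block and Brass Warm-up overlap.
Full Take starts before Woodwind Block ends → Woodwind Block and Full Take overlap.
Woodwind Take starts after Woodwind Block ends, so nothing later overlaps Woodwind Block either.
Full Take starts after Brass Warm-up ends, so nothing later overlaps Brass Warm-up either.
Woodwind Take starts before Full Take ends → Full Take and Woodwind Take overlap.
Full Overdub starts exactly when Full Take ends (back-to-back, no overlap), so nothing later overlaps Full Take either.
Full Overdub starts exactly when Woodwind Take ends (back-to-back, no overlap), so nothing later overlaps Woodwind Take either.
Woodwind Rehearsal starts after Full Overdub ends.

Brass Warm-up & Woodwind Block, Full Take & Woodwind Block, Full Take & Woodwind Take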